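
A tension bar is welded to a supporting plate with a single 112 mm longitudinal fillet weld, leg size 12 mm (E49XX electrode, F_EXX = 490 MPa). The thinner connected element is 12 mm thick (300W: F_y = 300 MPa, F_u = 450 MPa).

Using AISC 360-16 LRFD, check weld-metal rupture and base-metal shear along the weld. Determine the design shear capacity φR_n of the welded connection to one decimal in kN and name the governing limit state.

209.5 kN (weld metal governs)

Weld metal: throat = 0.707×12 = 8.484 mm, L = 112 mm. φR_n = 0.75 × 0.6 × 490 × 8.484 × 112 = 209.5 kN.
Base metal shear (12 mm plate): yield φR_n = 1.0×0.6×300×12×112 = 241.9 kN; rupture φR_n = 0.75×0.6×450×12×112 = 272.2 kN; take 241.9 kN (yield).
Governing: min(209.5, 241.9) = 209.5 kN → weld metal.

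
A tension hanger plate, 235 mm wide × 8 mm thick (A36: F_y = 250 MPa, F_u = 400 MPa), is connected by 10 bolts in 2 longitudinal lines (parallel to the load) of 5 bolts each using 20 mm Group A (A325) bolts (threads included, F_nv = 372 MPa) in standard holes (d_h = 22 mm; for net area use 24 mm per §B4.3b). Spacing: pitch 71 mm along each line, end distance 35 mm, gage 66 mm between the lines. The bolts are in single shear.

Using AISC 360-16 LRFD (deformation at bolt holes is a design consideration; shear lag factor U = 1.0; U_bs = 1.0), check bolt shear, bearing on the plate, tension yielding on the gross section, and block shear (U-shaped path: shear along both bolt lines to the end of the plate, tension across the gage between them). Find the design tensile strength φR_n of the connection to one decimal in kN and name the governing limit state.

Bolt shear: A_b = π(20)²/4 = 314.16 mm². φR_n = 0.75 × 372 × 314.16 × 10 × 1 = 876.5 kN.
Bearing (8 mm plate, F_u = 400 MPa): end bolts L_c = 35 − 22/2 = 24, R_n = min(1.2×24×8×400, 2.4×20×8×400) = 92.16 kN/bolt; interior L_c = 71 − 22 = 49, R_n = 153.6 kN/bolt. φR_n = 0.75 × (2×92.16 + 8×153.6) = 1059.8 kN.
Tension yield (gross): A_g = 235×8 = 1880 mm². φR_n = 0.90 × 250 × 1880 = 423.0 kN.
Block shear: shear path 2×[35+4×71] = 2×319 mm, A_gv = 5104, A_nv = 2×(319 − 4.5×24)×8 = 3376 mm²; tension across gage: (66 − 1×24)×8 = 336 mm². R_n = min(0.6×400×3376, 0.6×250×5104) + 1.0×400×336 = min(810.24, 765.6) + 134.4 = 900 kN. φR_n = 0.75 × 900 = 675.0 kN.
Governing: min(876.5, 1059.8, 423.0, 675.0) = 423.0 kN → gross-section yield.

423.0 kN (gross-section yield governs)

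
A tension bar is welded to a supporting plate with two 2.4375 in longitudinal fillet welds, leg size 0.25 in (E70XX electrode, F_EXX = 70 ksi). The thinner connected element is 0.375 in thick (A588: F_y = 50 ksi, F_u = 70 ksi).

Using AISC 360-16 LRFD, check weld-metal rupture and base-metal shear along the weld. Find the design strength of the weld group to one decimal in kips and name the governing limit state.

Weld metal: throat = 0.707×0.25 = 0.17675 in, L = 2×2.4375 = 4.875 in. φR_n = 0.75 × 0.6 × 70 × 0.17675 × 4.875 = 27.1 kips.
Base metal shear (0.375 in plate): yield φR_n = 1.0×0.6×50×0.375×4.875 = 54.8 kips; rupture φR_n = 0.75×0.6×70×0.375×4.875 = 57.6 kips; take 54.8 kips (yield).
Governing: min(27.1, 54.8) = 27.1 kips → weld metal.

27.1 kips (weld metal governs)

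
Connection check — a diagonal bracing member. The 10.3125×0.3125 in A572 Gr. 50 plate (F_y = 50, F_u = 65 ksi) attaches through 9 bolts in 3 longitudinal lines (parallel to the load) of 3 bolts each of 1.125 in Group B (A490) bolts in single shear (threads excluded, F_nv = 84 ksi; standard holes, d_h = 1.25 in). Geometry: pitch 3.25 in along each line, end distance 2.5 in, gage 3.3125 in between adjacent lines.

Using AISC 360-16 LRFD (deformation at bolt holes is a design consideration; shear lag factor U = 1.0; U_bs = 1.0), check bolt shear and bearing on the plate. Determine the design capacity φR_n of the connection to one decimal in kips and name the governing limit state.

322.2 kips (bearing governs)

Bolt shear: A_b = π(1.125)²/4 = 0.99402 in². φR_n = 0.75 × 84 × 0.99402 × 9 × 1 = 563.6 kips.
Bearing (0.3125 in plate, F_u = 65 ksi): end bolts L_c = 2.5 − 1.25/2 = 1.875, R_n = min(1.2×1.875×0.3125×65, 2.4×1.125×0.3125×65) = 45.703 kips/bolt; interior L_c = 3.25 − 1.25 = 2, R_n = 48.75 kips/bolt. φR_n = 0.75 × (3×45.703 + 6×48.75) = 322.2 kips.
Governing: min(563.6, 322.2) = 322.2 kips → bearing.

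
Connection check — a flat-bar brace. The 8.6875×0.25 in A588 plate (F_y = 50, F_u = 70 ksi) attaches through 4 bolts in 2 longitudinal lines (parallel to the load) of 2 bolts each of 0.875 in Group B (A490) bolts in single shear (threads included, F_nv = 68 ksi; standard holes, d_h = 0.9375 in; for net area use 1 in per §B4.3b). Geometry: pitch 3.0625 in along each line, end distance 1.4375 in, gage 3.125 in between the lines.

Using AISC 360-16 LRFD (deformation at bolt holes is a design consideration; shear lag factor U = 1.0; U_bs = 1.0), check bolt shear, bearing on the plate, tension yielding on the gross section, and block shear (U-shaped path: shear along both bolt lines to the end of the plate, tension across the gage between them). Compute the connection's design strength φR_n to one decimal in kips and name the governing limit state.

75.1 kips (block shear governs)

Bolt shear: A_b = π(0.875)²/4 = 0.60132 in². φR_n = 0.75 × 68 × 0.60132 × 4 × 1 = 122.7 kips.
Bearing (0.25 in plate, F_u = 70 ksi): end bolts L_c = 1.4375 − 0.9375/2 = 0.96875, R_n = min(1.2×0.96875×0.25×70, 2.4×0.875×0.25×70) = 20.344 kips/bolt; interior L_c = 3.0625 − 0.9375 = 2.125, R_n = 36.75 kips/bolt. φR_n = 0.75 × (2×20.344 + 2×36.75) = 85.6 kips.
Tension yield (gross): A_g = 8.6875×0.25 = 2.1719 in². φR_n = 0.90 × 50 × 2.1719 = 97.7 kips.
Block shear: shear path 2×[1.4375+1×3.0625] = 2×4.5 in, A_gv = 2.25, A_nv = 2×(4.5 − 1.5×1)×0.25 = 1.5 in²; tension across gage: (3.125 − 1×1)×0.25 = 0.53125 in². R_n = min(0.6×70×1.5, 0.6×50×2.25) + 1.0×70×0.53125 = min(63, 67.5) + 37.188 = 100.19 kips. φR_n = 0.75 × 100.19 = 75.1 kips.
Governing: min(122.7, 85.6, 97.7, 75.1) = 75.1 kips → block shear.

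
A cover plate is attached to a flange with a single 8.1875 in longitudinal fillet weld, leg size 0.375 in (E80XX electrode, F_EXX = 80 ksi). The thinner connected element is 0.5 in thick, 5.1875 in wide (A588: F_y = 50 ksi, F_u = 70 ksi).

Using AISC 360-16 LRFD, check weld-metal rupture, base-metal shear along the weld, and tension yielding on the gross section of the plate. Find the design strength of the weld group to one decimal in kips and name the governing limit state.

78.1 kips (weld metal governs)

Weld metal: throat = 0.707×0.375 = 0.26513 in, L = 8.1875 in. φR_n = 0.75 × 0.6 × 80 × 0.26513 × 8.1875 = 78.1 kips.
Base metal shear (0.5 in plate): yield φR_n = 1.0×0.6×50×0.5×8.1875 = 122.8 kips; rupture φR_n = 0.75×0.6×70×0.5×8.1875 = 129.0 kips; take 122.8 kips (yield).
Tension yield (gross): A_g = 5.1875×0.5 = 2.5938 in². φR_n = 0.90 × 50 × 2.5938 = 116.7 kips.
Governing: min(78.1, 122.8, 116.7) = 78.1 kips → weld metal.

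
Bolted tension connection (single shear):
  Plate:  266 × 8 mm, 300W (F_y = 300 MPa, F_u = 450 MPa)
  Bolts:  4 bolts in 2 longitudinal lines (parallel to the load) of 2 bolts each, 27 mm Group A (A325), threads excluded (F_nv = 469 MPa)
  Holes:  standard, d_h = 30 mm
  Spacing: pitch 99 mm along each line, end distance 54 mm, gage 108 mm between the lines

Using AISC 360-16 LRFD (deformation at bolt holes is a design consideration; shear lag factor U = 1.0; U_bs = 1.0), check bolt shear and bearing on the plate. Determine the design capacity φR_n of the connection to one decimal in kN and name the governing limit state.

602.6 kN (bearing governs)

Bolt shear: A_b = π(27)²/4 = 572.56 mm². φR_n = 0.75 × 469 × 572.56 × 4 × 1 = 805.6 kN.
Bearing (8 mm plate, F_u = 450 MPa): end bolts L_c = 54 − 30/2 = 39, R_n = min(1.2×39×8×450, 2.4×27×8×450) = 168.48 kN/bolt; interior L_c = 99 − 30 = 69, R_n = 233.28 kN/bolt. φR_n = 0.75 × (2×168.48 + 2×233.28) = 602.6 kN.
Governing: min(805.6, 602.6) = 602.6 kN → bearing.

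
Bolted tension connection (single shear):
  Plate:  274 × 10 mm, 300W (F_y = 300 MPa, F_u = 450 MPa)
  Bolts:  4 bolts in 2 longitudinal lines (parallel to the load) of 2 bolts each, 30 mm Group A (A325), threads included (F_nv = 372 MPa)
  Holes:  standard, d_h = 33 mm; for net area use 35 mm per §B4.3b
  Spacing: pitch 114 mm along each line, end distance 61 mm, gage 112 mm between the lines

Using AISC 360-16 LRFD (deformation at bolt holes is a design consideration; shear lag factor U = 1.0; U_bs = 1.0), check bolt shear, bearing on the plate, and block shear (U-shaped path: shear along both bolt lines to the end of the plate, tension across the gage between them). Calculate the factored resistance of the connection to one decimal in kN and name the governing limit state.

Bolt shear: A_b = π(30)²/4 = 706.86 mm². φR_n = 0.75 × 372 × 706.86 × 4 × 1 = 788.9 kN.
Bearing (10 mm plate, F_u = 450 MPa): end bolts L_c = 61 − 33/2 = 44.5, R_n = min(1.2×44.5×10×450, 2.4×30×10×450) = 240.3 kN/bolt; interior L_c = 114 − 33 = 81, R_n = 324 kN/bolt. φR_n = 0.75 × (2×240.3 + 2×324) = 846.5 kN.
Block shear: shear path 2×[61+1×114] = 2×175 mm, A_gv = 3500, A_nv = 2×(175 − 1.5×35)×10 = 2450 mm²; tension across gage: (112 − 1×35)×10 = 770 mm². R_n = min(0.6×450×2450, 0.6×300×3500) + 1.0×450×770 = min(661.5, 630) + 346.5 = 976.5 kN. φR_n = 0.75 × 976.5 = 732.4 kN.
Governing: min(788.9, 846.5, 732.4) = 732.4 kN → block shear.

732.4 kN (block shear governs)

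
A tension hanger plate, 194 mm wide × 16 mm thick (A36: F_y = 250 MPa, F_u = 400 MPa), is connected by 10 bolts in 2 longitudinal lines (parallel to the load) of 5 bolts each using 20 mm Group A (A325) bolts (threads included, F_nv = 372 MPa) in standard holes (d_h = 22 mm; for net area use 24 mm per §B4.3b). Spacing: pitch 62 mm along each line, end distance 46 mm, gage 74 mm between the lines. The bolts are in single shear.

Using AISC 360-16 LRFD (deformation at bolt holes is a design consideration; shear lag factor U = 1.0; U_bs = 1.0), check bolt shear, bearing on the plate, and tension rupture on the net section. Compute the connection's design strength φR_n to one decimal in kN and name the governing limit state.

700.8 kN (net-section rupture governs)

Bolt shear: A_b = π(20)²/4 = 314.16 mm². φR_n = 0.75 × 372 × 314.16 × 10 × 1 = 876.5 kN.
Bearing (16 mm plate, F_u = 400 MPa): end bolts L_c = 46 − 22/2 = 35, R_n = min(1.2×35×16×400, 2.4×20×16×400) = 268.8 kN/bolt; interior L_c = 62 − 22 = 40, R_n = 307.2 kN/bolt. φR_n = 0.75 × (2×268.8 + 8×307.2) = 2246.4 kN.
Tension rupture (net): A_n = (194 − 2×24)×16 = 2336 mm² (U = 1.0, A_e = A_n). φR_n = 0.75 × 400 × 2336 = 700.8 kN.
Governing: min(876.5, 2246.4, 700.8) = 700.8 kN → net-section rupture.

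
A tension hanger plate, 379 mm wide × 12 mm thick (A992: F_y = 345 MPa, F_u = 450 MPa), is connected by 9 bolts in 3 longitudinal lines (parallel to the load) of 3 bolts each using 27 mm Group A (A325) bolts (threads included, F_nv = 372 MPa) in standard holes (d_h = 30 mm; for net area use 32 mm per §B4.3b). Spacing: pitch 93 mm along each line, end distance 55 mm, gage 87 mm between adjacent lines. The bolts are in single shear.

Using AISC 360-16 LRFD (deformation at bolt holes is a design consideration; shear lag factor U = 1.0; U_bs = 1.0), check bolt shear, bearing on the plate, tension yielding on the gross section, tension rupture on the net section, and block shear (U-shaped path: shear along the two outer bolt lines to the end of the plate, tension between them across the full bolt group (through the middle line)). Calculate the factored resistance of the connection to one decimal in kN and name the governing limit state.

1146.2 kN (net-section rupture governs)

Bolt shear: A_b = π(27)²/4 = 572.56 mm². φR_n = 0.75 × 372 × 572.56 × 9 × 1 = 1437.7 kN.
Bearing (12 mm plate, F_u = 450 MPa): end bolts L_c = 55 − 30/2 = 40, R_n = min(1.2×40×12×450, 2.4×27×12×450) = 259.2 kN/bolt; interior L_c = 93 − 30 = 63, R_n = 349.92 kN/bolt. φR_n = 0.75 × (3×259.2 + 6×349.92) = 2157.8 kN.
Tension yield (gross): A_g = 379×12 = 4548 mm². φR_n = 0.90 × 345 × 4548 = 1412.2 kN.
Tension rupture (net): A_n = (379 − 3×32)×12 = 3396 mm² (U = 1.0, A_e = A_n). φR_n = 0.75 × 450 × 3396 = 1146.2 kN.
Block shear: shear path 2×[55+2×93] = 2×241 mm, A_gv = 5784, A_nv = 2×(241 − 2.5×32)×12 = 3864 mm²; tension across gage: (174 − 2×32)×12 = 1320 mm². R_n = min(0.6×450×3864, 0.6×345×5784) + 1.0×450×1320 = min(1043.3, 1197.3) + 594 = 1637.3 kN. φR_n = 0.75 × 1637.3 = 1228.0 kN.
Governing: min(1437.7, 2157.8, 1412.2, 1146.2, 1228.0) = 1146.2 kN → net-section rupture.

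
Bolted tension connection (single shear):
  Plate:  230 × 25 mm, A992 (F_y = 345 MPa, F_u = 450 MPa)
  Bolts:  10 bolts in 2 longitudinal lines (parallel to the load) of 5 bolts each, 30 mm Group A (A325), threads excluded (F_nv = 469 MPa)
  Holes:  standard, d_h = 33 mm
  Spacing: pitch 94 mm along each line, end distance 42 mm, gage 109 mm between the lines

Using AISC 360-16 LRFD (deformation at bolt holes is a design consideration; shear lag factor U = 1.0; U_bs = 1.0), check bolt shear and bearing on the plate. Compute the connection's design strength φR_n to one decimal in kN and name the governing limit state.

Bolt shear: A_b = π(30)²/4 = 706.86 mm². φR_n = 0.75 × 469 × 706.86 × 10 × 1 = 2486.4 kN.
Bearing (25 mm plate, F_u = 450 MPa): end bolts L_c = 42 − 33/2 = 25.5, R_n = min(1.2×25.5×25×450, 2.4×30×25×450) = 344.25 kN/bolt; interior L_c = 94 − 33 = 61, R_n = 810 kN/bolt. φR_n = 0.75 × (2×344.25 + 8×810) = 5376.4 kN.
Governing: min(2486.4, 5376.4) = 2486.4 kN → bolt shear.

2486.4 kN (bolt shear governs)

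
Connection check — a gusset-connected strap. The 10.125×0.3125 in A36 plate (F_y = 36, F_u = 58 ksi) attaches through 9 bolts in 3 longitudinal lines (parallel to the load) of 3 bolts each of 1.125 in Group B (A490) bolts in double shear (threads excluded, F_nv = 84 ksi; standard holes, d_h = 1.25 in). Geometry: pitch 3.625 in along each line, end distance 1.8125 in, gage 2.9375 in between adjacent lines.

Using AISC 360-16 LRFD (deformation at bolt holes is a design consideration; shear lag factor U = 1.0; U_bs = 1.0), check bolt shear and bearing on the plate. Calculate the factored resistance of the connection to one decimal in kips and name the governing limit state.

278.3 kips (bearing governs)

Bolt shear: A_b = π(1.125)²/4 = 0.99402 in². φR_n = 0.75 × 84 × 0.99402 × 9 × 2 = 1127.2 kips.
Bearing (0.3125 in plate, F_u = 58 ksi): end bolts L_c = 1.8125 − 1.25/2 = 1.1875, R_n = min(1.2×1.1875×0.3125×58, 2.4×1.125×0.3125×58) = 25.828 kips/bolt; interior L_c = 3.625 − 1.25 = 2.375, R_n = 48.938 kips/bolt. φR_n = 0.75 × (3×25.828 + 6×48.938) = 278.3 kips.
Governing: min(1127.2, 278.3) = 278.3 kips → bearing.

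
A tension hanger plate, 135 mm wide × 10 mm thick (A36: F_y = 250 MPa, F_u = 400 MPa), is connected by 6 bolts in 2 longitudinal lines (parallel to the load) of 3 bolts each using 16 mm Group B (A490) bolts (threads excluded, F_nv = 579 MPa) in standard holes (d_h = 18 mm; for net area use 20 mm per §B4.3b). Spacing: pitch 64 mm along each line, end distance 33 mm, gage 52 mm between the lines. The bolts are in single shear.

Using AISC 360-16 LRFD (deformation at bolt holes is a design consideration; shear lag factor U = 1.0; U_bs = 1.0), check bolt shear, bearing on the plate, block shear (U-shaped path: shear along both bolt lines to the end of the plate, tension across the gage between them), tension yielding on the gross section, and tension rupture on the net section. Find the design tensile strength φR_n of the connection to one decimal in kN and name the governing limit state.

Bolt shear: A_b = π(16)²/4 = 201.06 mm². φR_n = 0.75 × 579 × 201.06 × 6 × 1 = 523.9 kN.
Bearing (10 mm plate, F_u = 400 MPa): end bolts L_c = 33 − 18/2 = 24, R_n = min(1.2×24×10×400, 2.4×16×10×400) = 115.2 kN/bolt; interior L_c = 64 − 18 = 46, R_n = 153.6 kN/bolt. φR_n = 0.75 × (2×115.2 + 4×153.6) = 633.6 kN.
Block shear: shear path 2×[33+2×64] = 2×161 mm, A_gv = 3220, A_nv = 2×(161 − 2.5×20)×10 = 2220 mm²; tension across gage: (52 − 1×20)×10 = 320 mm². R_n = min(0.6×400×2220, 0.6×250×3220) + 1.0×400×320 = min(532.8, 483) + 128 = 611 kN. φR_n = 0.75 × 611 = 458.3 kN.
Tension yield (gross): A_g = 135×10 = 1350 mm². φR_n = 0.90 × 250 × 1350 = 303.8 kN.
Tension rupture (net): A_n = (135 − 2×20)×10 = 950 mm² (U = 1.0, A_e = A_n). φR_n = 0.75 × 400 × 950 = 285.0 kN.
Governing: min(523.9, 633.6, 458.3, 303.8, 285.0) = 285.0 kN → net-section rupture.

285.0 kN (net-section rupture governs)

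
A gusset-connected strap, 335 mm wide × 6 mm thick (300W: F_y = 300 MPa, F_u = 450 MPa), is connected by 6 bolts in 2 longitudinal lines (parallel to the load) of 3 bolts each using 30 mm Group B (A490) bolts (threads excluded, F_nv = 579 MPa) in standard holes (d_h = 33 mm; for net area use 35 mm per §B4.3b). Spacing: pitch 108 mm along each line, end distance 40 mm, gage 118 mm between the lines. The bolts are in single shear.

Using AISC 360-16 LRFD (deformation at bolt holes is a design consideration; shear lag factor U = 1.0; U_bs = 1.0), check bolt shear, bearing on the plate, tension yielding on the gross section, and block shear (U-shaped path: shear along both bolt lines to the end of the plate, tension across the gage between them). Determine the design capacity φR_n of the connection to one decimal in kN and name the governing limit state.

542.7 kN (gross-section yield governs)

Bolt shear: A_b = π(30)²/4 = 706.86 mm². φR_n = 0.75 × 579 × 706.86 × 6 × 1 = 1841.7 kN.
Bearing (6 mm plate, F_u = 450 MPa): end bolts L_c = 40 − 33/2 = 23.5, R_n = min(1.2×23.5×6×450, 2.4×30×6×450) = 76.14 kN/bolt; interior L_c = 108 − 33 = 75, R_n = 194.4 kN/bolt. φR_n = 0.75 × (2×76.14 + 4×194.4) = 697.4 kN.
Tension yield (gross): A_g = 335×6 = 2010 mm². φR_n = 0.90 × 300 × 2010 = 542.7 kN.
Block shear: shear path 2×[40+2×108] = 2×256 mm, A_gv = 3072, A_nv = 2×(256 − 2.5×35)×6 = 2022 mm²; tension across gage: (118 − 1×35)×6 = 498 mm². R_n = min(0.6×450×2022, 0.6×300×3072) + 1.0×450×498 = min(545.94, 552.96) + 224.1 = 770.04 kN. φR_n = 0.75 × 770.04 = 577.5 kN.
Governing: min(1841.7, 697.4, 542.7, 577.5) = 542.7 kN → gross-section yield.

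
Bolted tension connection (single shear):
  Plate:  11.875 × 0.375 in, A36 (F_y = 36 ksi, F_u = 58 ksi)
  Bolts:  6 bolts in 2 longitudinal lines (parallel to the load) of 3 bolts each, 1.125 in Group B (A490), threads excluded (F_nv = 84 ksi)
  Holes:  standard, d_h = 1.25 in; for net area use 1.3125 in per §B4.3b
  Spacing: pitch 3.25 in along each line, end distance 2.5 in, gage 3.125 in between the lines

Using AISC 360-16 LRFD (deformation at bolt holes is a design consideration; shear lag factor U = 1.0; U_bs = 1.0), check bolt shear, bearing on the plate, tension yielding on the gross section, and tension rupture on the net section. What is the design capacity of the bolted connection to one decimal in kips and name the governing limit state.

144.3 kips (gross-section yield governs)

Bolt shear: A_b = π(1.125)²/4 = 0.99402 in². φR_n = 0.75 × 84 × 0.99402 × 6 × 1 = 375.7 kips.
Bearing (0.375 in plate, F_u = 58 ksi): end bolts L_c = 2.5 − 1.25/2 = 1.875, R_n = min(1.2×1.875×0.375×58, 2.4×1.125×0.375×58) = 48.938 kips/bolt; interior L_c = 3.25 − 1.25 = 2, R_n = 52.2 kips/bolt. φR_n = 0.75 × (2×48.938 + 4×52.2) = 230.0 kips.
Tension yield (gross): A_g = 11.875×0.375 = 4.4531 in². φR_n = 0.90 × 36 × 4.4531 = 144.3 kips.
Tension rupture (net): A_n = (11.875 − 2×1.3125)×0.375 = 3.4688 in² (U = 1.0, A_e = A_n). φR_n = 0.75 × 58 × 3.4688 = 150.9 kips.
Governing: min(375.7, 230.0, 144.3, 150.9) = 144.3 kips → gross-section yield.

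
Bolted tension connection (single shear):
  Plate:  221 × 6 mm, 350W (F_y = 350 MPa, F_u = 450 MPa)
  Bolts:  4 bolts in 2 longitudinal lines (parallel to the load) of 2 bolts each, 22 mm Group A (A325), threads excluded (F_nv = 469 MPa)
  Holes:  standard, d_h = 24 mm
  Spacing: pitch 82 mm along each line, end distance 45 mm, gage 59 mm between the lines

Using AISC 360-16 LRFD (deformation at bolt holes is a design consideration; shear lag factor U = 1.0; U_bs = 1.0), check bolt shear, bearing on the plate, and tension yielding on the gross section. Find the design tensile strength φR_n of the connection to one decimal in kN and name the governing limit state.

374.2 kN (bearing governs)

Bolt shear: A_b = π(22)²/4 = 380.13 mm². φR_n = 0.75 × 469 × 380.13 × 4 × 1 = 534.8 kN.
Bearing (6 mm plate, F_u = 450 MPa): end bolts L_c = 45 − 24/2 = 33, R_n = min(1.2×33×6×450, 2.4×22×6×450) = 106.92 kN/bolt; interior L_c = 82 − 24 = 58, R_n = 142.56 kN/bolt. φR_n = 0.75 × (2×106.92 + 2×142.56) = 374.2 kN.
Tension yield (gross): A_g = 221×6 = 1326 mm². φR_n = 0.90 × 350 × 1326 = 417.7 kN.
Governing: min(534.8, 374.2, 417.7) = 374.2 kN → bearing.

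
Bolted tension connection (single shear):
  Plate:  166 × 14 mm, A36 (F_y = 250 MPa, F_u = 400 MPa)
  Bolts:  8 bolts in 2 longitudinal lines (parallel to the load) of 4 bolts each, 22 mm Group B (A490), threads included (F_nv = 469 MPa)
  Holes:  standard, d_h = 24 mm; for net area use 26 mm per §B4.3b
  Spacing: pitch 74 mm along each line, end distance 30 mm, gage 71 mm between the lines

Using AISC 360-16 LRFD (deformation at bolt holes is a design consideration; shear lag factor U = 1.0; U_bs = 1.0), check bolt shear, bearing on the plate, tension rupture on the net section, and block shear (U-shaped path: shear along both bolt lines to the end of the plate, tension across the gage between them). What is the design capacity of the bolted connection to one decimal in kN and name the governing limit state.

Bolt shear: A_b = π(22)²/4 = 380.13 mm². φR_n = 0.75 × 469 × 380.13 × 8 × 1 = 1069.7 kN.
Bearing (14 mm plate, F_u = 400 MPa): end bolts L_c = 30 − 24/2 = 18, R_n = min(1.2×18×14×400, 2.4×22×14×400) = 120.96 kN/bolt; interior L_c = 74 − 24 = 50, R_n = 295.68 kN/bolt. φR_n = 0.75 × (2×120.96 + 6×295.68) = 1512.0 kN.
Tension rupture (net): A_n = (166 − 2×26)×14 = 1596 mm² (U = 1.0, A_e = A_n). φR_n = 0.75 × 400 × 1596 = 478.8 kN.
Block shear: shear path 2×[30+3×74] = 2×252 mm, A_gv = 7056, A_nv = 2×(252 − 3.5×26)×14 = 4508 mm²; tension across gage: (71 − 1×26)×14 = 630 mm². R_n = min(0.6×400×4508, 0.6×250×7056) + 1.0×400×630 = min(1081.9, 1058.4) + 252 = 1310.4 kN. φR_n = 0.75 × 1310.4 = 982.8 kN.
Governing: min(1069.7, 1512.0, 478.8, 982.8) = 478.8 kN → net-section rupture.

478.8 kN (net-section rupture governs)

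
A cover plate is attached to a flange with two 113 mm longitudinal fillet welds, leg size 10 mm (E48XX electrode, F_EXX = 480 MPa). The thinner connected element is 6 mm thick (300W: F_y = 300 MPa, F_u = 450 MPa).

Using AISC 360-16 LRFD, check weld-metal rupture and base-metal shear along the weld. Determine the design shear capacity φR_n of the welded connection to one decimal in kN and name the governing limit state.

Weld metal: throat = 0.707×10 = 7.07 mm, L = 2×113 = 226 mm. φR_n = 0.75 × 0.6 × 480 × 7.07 × 226 = 345.1 kN.
Base metal shear (6 mm plate): yield φR_n = 1.0×0.6×300×6×226 = 244.1 kN; rupture φR_n = 0.75×0.6×450×6×226 = 274.6 kN; take 244.1 kN (yield).
Governing: min(345.1, 244.1) = 244.1 kN → base-metal shear.

244.1 kN (base-metal shear governs)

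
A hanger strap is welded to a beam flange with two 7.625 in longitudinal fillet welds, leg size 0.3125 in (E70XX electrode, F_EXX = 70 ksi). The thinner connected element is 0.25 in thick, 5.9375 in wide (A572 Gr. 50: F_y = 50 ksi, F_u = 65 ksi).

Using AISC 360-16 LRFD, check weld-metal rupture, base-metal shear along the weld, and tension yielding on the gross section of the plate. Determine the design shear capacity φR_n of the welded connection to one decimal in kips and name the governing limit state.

66.8 kips (gross-section yield governs)

Weld metal: throat = 0.707×0.3125 = 0.22094 in, L = 2×7.625 = 15.25 in. φR_n = 0.75 × 0.6 × 70 × 0.22094 × 15.25 = 106.1 kips.
Base metal shear (0.25 in plate): yield φR_n = 1.0×0.6×50×0.25×15.25 = 114.4 kips; rupture φR_n = 0.75×0.6×65×0.25×15.25 = 111.5 kips; take 111.5 kips (rupture).
Tension yield (gross): A_g = 5.9375×0.25 = 1.4844 in². φR_n = 0.90 × 50 × 1.4844 = 66.8 kips.
Governing: min(106.1, 111.5, 66.8) = 66.8 kips → gross-section yield.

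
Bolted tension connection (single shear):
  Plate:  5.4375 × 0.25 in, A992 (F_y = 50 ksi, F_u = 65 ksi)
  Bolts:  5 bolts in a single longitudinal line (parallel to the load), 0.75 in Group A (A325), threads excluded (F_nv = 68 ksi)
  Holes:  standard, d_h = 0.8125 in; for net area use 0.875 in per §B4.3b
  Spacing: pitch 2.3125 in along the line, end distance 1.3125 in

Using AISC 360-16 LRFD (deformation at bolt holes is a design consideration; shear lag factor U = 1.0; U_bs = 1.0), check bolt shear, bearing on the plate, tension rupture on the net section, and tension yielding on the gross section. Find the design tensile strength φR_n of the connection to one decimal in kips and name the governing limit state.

Bolt shear: A_b = π(0.75)²/4 = 0.44179 in². φR_n = 0.75 × 68 × 0.44179 × 5 × 1 = 112.7 kips.
Bearing (0.25 in plate, F_u = 65 ksi): end bolts L_c = 1.3125 − 0.8125/2 = 0.90625, R_n = min(1.2×0.90625×0.25×65, 2.4×0.75×0.25×65) = 17.672 kips/bolt; interior L_c = 2.3125 − 0.8125 = 1.5, R_n = 29.25 kips/bolt. φR_n = 0.75 × (1×17.672 + 4×29.25) = 101.0 kips.
Tension rupture (net): A_n = (5.4375 − 1×0.875)×0.25 = 1.1406 in² (U = 1.0, A_e = A_n). φR_n = 0.75 × 65 × 1.1406 = 55.6 kips.
Tension yield (gross): A_g = 5.4375×0.25 = 1.3594 in². φR_n = 0.90 × 50 × 1.3594 = 61.2 kips.
Governing: min(112.7, 101.0, 55.6, 61.2) = 55.6 kips → net-section rupture.

55.6 kips (net-section rupture governs)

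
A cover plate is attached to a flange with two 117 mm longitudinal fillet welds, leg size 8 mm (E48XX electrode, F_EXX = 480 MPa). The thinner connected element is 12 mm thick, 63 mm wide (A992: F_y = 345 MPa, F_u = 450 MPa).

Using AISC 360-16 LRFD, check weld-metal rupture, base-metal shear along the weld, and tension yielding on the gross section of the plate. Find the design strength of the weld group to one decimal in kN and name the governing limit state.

Weld metal: throat = 0.707×8 = 5.656 mm, L = 2×117 = 234 mm. φR_n = 0.75 × 0.6 × 480 × 5.656 × 234 = 285.9 kN.
Base metal shear (12 mm plate): yield φR_n = 1.0×0.6×345×12×234 = 581.3 kN; rupture φR_n = 0.75×0.6×450×12×234 = 568.6 kN; take 568.6 kN (rupture).
Tension yield (gross): A_g = 63×12 = 756 mm². φR_n = 0.90 × 345 × 756 = 234.7 kN.
Governing: min(285.9, 568.6, 234.7) = 234.7 kN → gross-section yield.

234.7 kN (gross-section yield governs)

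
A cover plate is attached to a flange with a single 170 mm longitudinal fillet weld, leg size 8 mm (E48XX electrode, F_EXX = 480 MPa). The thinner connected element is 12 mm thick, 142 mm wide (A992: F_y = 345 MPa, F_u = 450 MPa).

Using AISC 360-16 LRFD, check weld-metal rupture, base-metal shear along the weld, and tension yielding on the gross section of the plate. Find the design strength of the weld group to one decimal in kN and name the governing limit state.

Weld metal: throat = 0.707×8 = 5.656 mm, L = 170 mm. φR_n = 0.75 × 0.6 × 480 × 5.656 × 170 = 207.7 kN.
Base metal shear (12 mm plate): yield φR_n = 1.0×0.6×345×12×170 = 422.3 kN; rupture φR_n = 0.75×0.6×450×12×170 = 413.1 kN; take 413.1 kN (rupture).
Tension yield (gross): A_g = 142×12 = 1704 mm². φR_n = 0.90 × 345 × 1704 = 529.1 kN.
Governing: min(207.7, 413.1, 529.1) = 207.7 kN → weld metal.

207.7 kN (weld metal governs)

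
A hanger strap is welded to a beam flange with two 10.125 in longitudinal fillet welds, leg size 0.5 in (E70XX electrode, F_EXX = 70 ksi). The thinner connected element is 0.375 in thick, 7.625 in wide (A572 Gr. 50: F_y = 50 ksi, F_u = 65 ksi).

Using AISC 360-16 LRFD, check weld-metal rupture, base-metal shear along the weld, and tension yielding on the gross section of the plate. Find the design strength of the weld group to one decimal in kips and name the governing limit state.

Weld metal: throat = 0.707×0.5 = 0.3535 in, L = 2×10.125 = 20.25 in. φR_n = 0.75 × 0.6 × 70 × 0.3535 × 20.25 = 225.5 kips.
Base metal shear (0.375 in plate): yield φR_n = 1.0×0.6×50×0.375×20.25 = 227.8 kips; rupture φR_n = 0.75×0.6×65×0.375×20.25 = 222.1 kips; take 222.1 kips (rupture).
Tension yield (gross): A_g = 7.625×0.375 = 2.8594 in². φR_n = 0.90 × 50 × 2.8594 = 128.7 kips.
Governing: min(225.5, 222.1, 128.7) = 128.7 kips → gross-section yield.

128.7 kips (gross-section yield governs)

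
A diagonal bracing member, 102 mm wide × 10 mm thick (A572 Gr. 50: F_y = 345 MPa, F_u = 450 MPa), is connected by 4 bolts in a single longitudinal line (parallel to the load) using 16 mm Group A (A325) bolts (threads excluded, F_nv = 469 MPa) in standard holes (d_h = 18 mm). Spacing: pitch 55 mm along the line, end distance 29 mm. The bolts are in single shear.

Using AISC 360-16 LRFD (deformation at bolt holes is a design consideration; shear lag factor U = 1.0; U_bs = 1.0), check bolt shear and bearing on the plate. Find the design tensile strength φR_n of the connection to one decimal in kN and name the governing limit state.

282.9 kN (bolt shear governs)

Bolt shear: A_b = π(16)²/4 = 201.06 mm². φR_n = 0.75 × 469 × 201.06 × 4 × 1 = 282.9 kN.
Bearing (10 mm plate, F_u = 450 MPa): end bolts L_c = 29 − 18/2 = 20, R_n = min(1.2×20×10×450, 2.4×16×10×450) = 108 kN/bolt; interior L_c = 55 − 18 = 37, R_n = 172.8 kN/bolt. φR_n = 0.75 × (1×108 + 3×172.8) = 469.8 kN.
Governing: min(282.9, 469.8) = 282.9 kN → bolt shear.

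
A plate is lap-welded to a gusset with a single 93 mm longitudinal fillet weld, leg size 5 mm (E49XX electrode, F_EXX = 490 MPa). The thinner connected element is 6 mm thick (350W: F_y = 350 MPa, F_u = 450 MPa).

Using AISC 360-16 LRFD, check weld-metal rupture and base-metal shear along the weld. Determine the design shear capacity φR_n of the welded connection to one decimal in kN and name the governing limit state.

Weld metal: throat = 0.707×5 = 3.535 mm, L = 93 mm. φR_n = 0.75 × 0.6 × 490 × 3.535 × 93 = 72.5 kN.
Base metal shear (6 mm plate): yield φR_n = 1.0×0.6×350×6×93 = 117.2 kN; rupture φR_n = 0.75×0.6×450×6×93 = 113.0 kN; take 113.0 kN (rupture).
Governing: min(72.5, 113.0) = 72.5 kN → weld metal.

72.5 kN (weld metal governs)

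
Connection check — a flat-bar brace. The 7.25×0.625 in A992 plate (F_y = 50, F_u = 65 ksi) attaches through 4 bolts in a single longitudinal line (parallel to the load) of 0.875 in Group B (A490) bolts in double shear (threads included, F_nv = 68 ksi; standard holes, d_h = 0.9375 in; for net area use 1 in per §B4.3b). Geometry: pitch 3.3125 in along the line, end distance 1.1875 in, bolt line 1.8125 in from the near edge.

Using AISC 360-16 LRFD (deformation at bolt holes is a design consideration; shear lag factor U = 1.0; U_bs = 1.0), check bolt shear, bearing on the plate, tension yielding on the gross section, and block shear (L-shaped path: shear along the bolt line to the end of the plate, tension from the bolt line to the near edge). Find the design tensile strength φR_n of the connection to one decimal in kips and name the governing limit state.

179.4 kips (block shear governs)

Bolt shear: A_b = π(0.875)²/4 = 0.60132 in². φR_n = 0.75 × 68 × 0.60132 × 4 × 2 = 245.3 kips.
Bearing (0.625 in plate, F_u = 65 ksi): end bolts L_c = 1.1875 − 0.9375/2 = 0.71875, R_n = min(1.2×0.71875×0.625×65, 2.4×0.875×0.625×65) = 35.039 kips/bolt; interior L_c = 3.3125 − 0.9375 = 2.375, R_n = 85.313 kips/bolt. φR_n = 0.75 × (1×35.039 + 3×85.313) = 218.2 kips.
Tension yield (gross): A_g = 7.25×0.625 = 4.5313 in². φR_n = 0.90 × 50 × 4.5313 = 203.9 kips.
Block shear: shear path 1×[1.1875+3×3.3125] = 1×11.125 in, A_gv = 6.9531, A_nv = 1×(11.125 − 3.5×1)×0.625 = 4.7656 in²; tension to near edge: (1.8125 − 0.5×1)×0.625 = 0.82031 in². R_n = min(0.6×65×4.7656, 0.6×50×6.9531) + 1.0×65×0.82031 = min(185.86, 208.59) + 53.32 = 239.18 kips. φR_n = 0.75 × 239.18 = 179.4 kips.
Governing: min(245.3, 218.2, 203.9, 179.4) = 179.4 kips → block shear.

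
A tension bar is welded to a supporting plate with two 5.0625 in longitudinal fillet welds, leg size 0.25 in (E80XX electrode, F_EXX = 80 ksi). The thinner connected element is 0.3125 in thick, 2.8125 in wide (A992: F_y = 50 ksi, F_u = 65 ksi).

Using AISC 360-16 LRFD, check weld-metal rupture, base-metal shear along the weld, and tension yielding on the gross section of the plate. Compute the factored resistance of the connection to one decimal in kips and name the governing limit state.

Weld metal: throat = 0.707×0.25 = 0.17675 in, L = 2×5.0625 = 10.125 in. φR_n = 0.75 × 0.6 × 80 × 0.17675 × 10.125 = 64.4 kips.
Base metal shear (0.3125 in plate): yield φR_n = 1.0×0.6×50×0.3125×10.125 = 94.9 kips; rupture φR_n = 0.75×0.6×65×0.3125×10.125 = 92.5 kips; take 92.5 kips (rupture).
Tension yield (gross): A_g = 2.8125×0.3125 = 0.87891 in². φR_n = 0.90 × 50 × 0.87891 = 39.6 kips.
Governing: min(64.4, 92.5, 39.6) = 39.6 kips → gross-section yield.

39.6 kips (gross-section yield governs)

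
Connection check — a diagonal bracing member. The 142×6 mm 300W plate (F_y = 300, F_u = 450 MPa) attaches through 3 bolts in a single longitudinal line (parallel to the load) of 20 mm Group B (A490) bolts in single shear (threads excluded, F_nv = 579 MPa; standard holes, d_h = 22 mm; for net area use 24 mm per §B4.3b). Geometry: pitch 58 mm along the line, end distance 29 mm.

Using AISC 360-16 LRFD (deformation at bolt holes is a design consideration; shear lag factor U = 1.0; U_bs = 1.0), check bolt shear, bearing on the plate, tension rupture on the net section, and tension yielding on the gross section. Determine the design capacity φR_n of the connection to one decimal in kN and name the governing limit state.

Bolt shear: A_b = π(20)²/4 = 314.16 mm². φR_n = 0.75 × 579 × 314.16 × 3 × 1 = 409.3 kN.
Bearing (6 mm plate, F_u = 450 MPa): end bolts L_c = 29 − 22/2 = 18, R_n = min(1.2×18×6×450, 2.4×20×6×450) = 58.32 kN/bolt; interior L_c = 58 − 22 = 36, R_n = 116.64 kN/bolt. φR_n = 0.75 × (1×58.32 + 2×116.64) = 218.7 kN.
Tension rupture (net): A_n = (142 − 1×24)×6 = 708 mm² (U = 1.0, A_e = A_n). φR_n = 0.75 × 450 × 708 = 239.0 kN.
Tension yield (gross): A_g = 142×6 = 852 mm². φR_n = 0.90 × 300 × 852 = 230.0 kN.
Governing: min(409.3, 218.7, 239.0, 230.0) = 218.7 kN → bearing.

218.7 kN (bearing governs)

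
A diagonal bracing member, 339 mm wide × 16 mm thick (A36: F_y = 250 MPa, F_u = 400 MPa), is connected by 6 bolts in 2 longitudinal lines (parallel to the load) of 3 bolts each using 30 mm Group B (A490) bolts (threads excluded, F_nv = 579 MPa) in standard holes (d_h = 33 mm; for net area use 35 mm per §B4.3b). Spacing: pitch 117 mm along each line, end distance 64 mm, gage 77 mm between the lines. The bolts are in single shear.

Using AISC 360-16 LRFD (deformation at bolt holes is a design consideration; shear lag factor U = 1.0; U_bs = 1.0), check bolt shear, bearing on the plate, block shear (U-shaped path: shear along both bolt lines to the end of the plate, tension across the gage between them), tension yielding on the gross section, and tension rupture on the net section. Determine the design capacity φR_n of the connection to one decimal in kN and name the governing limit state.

1220.4 kN (gross-section yield governs)

Bolt shear: A_b = π(30)²/4 = 706.86 mm². φR_n = 0.75 × 579 × 706.86 × 6 × 1 = 1841.7 kN.
Bearing (16 mm plate, F_u = 400 MPa): end bolts L_c = 64 − 33/2 = 47.5, R_n = min(1.2×47.5×16×400, 2.4×30×16×400) = 364.8 kN/bolt; interior L_c = 117 − 33 = 84, R_n = 460.8 kN/bolt. φR_n = 0.75 × (2×364.8 + 4×460.8) = 1929.6 kN.
Block shear: shear path 2×[64+2×117] = 2×298 mm, A_gv = 9536, A_nv = 2×(298 − 2.5×35)×16 = 6736 mm²; tension across gage: (77 − 1×35)×16 = 672 mm². R_n = min(0.6×400×6736, 0.6×250×9536) + 1.0×400×672 = min(1616.6, 1430.4) + 268.8 = 1699.2 kN. φR_n = 0.75 × 1699.2 = 1274.4 kN.
Tension yield (gross): A_g = 339×16 = 5424 mm². φR_n = 0.90 × 250 × 5424 = 1220.4 kN.
Tension rupture (net): A_n = (339 − 2×35)×16 = 4304 mm² (U = 1.0, A_e = A_n). φR_n = 0.75 × 400 × 4304 = 1291.2 kN.
Governing: min(1841.7, 1929.6, 1274.4, 1220.4, 1291.2) = 1220.4 kN → gross-section yield.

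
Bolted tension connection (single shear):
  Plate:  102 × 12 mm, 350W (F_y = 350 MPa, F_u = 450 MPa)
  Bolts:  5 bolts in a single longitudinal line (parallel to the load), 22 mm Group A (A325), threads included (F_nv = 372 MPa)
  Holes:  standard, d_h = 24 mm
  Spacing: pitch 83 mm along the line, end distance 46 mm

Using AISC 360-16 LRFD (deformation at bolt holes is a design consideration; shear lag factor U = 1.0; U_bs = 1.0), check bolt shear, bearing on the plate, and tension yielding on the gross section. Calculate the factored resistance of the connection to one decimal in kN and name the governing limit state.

385.6 kN (gross-section yield governs)

Bolt shear: A_b = π(22)²/4 = 380.13 mm². φR_n = 0.75 × 372 × 380.13 × 5 × 1 = 530.3 kN.
Bearing (12 mm plate, F_u = 450 MPa): end bolts L_c = 46 − 24/2 = 34, R_n = min(1.2×34×12×450, 2.4×22×12×450) = 220.32 kN/bolt; interior L_c = 83 − 24 = 59, R_n = 285.12 kN/bolt. φR_n = 0.75 × (1×220.32 + 4×285.12) = 1020.6 kN.
Tension yield (gross): A_g = 102×12 = 1224 mm². φR_n = 0.90 × 350 × 1224 = 385.6 kN.
Governing: min(530.3, 1020.6, 385.6) = 385.6 kN → gross-section yield.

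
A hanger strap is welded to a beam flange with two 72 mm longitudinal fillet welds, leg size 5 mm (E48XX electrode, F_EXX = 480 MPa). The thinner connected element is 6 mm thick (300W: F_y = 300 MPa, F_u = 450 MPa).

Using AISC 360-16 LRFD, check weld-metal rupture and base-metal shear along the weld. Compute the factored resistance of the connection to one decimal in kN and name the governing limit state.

Weld metal: throat = 0.707×5 = 3.535 mm, L = 2×72 = 144 mm. φR_n = 0.75 × 0.6 × 480 × 3.535 × 144 = 110.0 kN.
Base metal shear (6 mm plate): yield φR_n = 1.0×0.6×300×6×144 = 155.5 kN; rupture φR_n = 0.75×0.6×450×6×144 = 175.0 kN; take 155.5 kN (yield).
Governing: min(110.0, 155.5) = 110.0 kN → weld metal.

110.0 kN (weld metal governs)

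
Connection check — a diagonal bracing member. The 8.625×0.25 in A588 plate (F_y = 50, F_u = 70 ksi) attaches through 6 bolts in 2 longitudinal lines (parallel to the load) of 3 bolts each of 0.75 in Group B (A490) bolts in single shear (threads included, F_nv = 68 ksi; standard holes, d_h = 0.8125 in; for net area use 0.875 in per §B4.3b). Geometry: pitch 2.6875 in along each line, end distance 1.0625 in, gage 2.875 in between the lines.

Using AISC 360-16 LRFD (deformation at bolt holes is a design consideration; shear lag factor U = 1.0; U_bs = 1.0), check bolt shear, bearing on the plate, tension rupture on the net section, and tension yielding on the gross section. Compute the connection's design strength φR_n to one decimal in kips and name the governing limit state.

Bolt shear: A_b = π(0.75)²/4 = 0.44179 in². φR_n = 0.75 × 68 × 0.44179 × 6 × 1 = 135.2 kips.
Bearing (0.25 in plate, F_u = 70 ksi): end bolts L_c = 1.0625 − 0.8125/2 = 0.65625, R_n = min(1.2×0.65625×0.25×70, 2.4×0.75×0.25×70) = 13.781 kips/bolt; interior L_c = 2.6875 − 0.8125 = 1.875, R_n = 31.5 kips/bolt. φR_n = 0.75 × (2×13.781 + 4×31.5) = 115.2 kips.
Tension rupture (net): A_n = (8.625 − 2×0.875)×0.25 = 1.7188 in² (U = 1.0, A_e = A_n). φR_n = 0.75 × 70 × 1.7188 = 90.2 kips.
Tension yield (gross): A_g = 8.625×0.25 = 2.1563 in². φR_n = 0.90 × 50 × 2.1563 = 97.0 kips.
Governing: min(135.2, 115.2, 90.2, 97.0) = 90.2 kips → net-section rupture.

90.2 kips (net-section rupture governs)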